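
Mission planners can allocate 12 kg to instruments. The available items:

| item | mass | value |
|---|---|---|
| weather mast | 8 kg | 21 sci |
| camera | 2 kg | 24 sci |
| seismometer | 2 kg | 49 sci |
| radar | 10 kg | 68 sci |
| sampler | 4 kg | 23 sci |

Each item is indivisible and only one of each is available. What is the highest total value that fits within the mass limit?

117 sci

Check high-value combinations within 12 kg:
- seismometer+radar: mass 2+10=12, value 49+68=117
- camera+seismometer+sampler: mass 2+2+4=8, value 24+49+23=96
- weather mast+camera+seismometer: mass 8+2+2=12, value 21+24+49=94
Best: 117 sci.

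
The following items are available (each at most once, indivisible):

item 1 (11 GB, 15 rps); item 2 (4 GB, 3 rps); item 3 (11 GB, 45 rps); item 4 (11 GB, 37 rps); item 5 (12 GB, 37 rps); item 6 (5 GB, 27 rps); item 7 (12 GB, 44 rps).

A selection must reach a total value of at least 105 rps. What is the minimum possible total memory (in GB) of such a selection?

27

Subsets with value ≥ 105, sorted by total memory:
- item 3+item 4+item 6: memory 27, value 109
- item 3+item 6+item 7: memory 28, value 116
Minimum memory: 27 GB.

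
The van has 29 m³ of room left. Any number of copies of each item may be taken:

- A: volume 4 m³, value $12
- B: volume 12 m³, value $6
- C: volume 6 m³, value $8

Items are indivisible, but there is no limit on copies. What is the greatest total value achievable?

$84

Best value-per-unit is A at 12/4, and filling with it alone uses volume 7×4=28. No mix of the others beats 7×12 = 84.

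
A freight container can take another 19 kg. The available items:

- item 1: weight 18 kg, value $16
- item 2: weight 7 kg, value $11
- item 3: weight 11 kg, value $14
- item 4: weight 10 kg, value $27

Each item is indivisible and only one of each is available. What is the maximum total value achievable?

$38

Check high-value combinations within 19 kg:
- item 2+item 4: weight 7+10=17, value 11+27=38
- item 4: weight 10, value 27
- item 2+item 3: weight 7+11=18, value 11+14=25
Best: $38.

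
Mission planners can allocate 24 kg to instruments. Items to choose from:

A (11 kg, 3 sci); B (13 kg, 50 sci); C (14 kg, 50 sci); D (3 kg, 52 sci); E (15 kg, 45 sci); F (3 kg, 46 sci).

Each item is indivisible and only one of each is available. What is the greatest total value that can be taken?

This is a 0/1 knapsack; check combinations near the capacity.
- B+D+F: mass 13+3+3=19, value 50+52+46=148
- C+D+F: mass 14+3+3=20, value 50+52+46=148
- D+E+F: mass 3+15+3=21, value 52+45+46=143
Best: 148 sci.

148 sci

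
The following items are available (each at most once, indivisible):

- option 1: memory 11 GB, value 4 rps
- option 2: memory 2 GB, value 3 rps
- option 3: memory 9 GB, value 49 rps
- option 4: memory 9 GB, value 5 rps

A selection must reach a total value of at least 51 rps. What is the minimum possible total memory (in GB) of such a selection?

Subsets with value ≥ 51, sorted by total memory:
- option 2+option 3: memory 11, value 52
- option 3+option 4: memory 18, value 54
- option 2+option 3+option 4: memory 20, value 57
Minimum memory: 11 GB.

11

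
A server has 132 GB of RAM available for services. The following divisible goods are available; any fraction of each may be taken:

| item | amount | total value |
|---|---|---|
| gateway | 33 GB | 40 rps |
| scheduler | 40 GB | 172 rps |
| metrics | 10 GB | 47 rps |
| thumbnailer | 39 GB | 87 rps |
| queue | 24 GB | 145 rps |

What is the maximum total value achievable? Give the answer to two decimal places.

Take in order of value per unit:
- queue (145/24 per unit): all 24 → value 145, running total 145.00
- metrics (47/10 per unit): all 10 → value 47, running total 192.00
- scheduler (172/40 per unit): all 40 → value 172, running total 364.00
- thumbnailer (87/39 per unit): all 39 → value 87, running total 451.00
- gateway (40/33 per unit): 19 of 33 → value 19×40/33 = 23.0303, running total 474.03
Total 474.03.

474.03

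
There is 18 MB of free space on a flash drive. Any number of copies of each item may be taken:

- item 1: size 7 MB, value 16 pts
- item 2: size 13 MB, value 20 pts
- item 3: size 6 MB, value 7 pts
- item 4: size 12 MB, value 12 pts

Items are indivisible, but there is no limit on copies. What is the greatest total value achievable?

32 pts

Best value-per-unit is item 1 at 16/7, and filling with it alone uses size 2×7=14. No mix of the others beats 2×16 = 32.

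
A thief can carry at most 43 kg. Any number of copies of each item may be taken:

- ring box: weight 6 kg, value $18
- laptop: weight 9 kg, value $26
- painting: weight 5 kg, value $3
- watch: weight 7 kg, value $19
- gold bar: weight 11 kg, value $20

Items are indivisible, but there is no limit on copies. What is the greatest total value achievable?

Best value-per-unit is ring box at 18/6; filling with it alone gives 7×18 = 126.
Optimal mix: 6×ring box + 1×watch → weight 43, value 127.

$127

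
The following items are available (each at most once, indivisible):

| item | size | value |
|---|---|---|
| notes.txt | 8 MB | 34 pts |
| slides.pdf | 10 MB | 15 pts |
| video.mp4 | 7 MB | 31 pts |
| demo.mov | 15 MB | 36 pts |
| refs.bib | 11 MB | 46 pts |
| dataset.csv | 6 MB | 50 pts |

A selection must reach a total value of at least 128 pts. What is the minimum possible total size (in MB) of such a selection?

Subsets with value ≥ 128, sorted by total size:
- notes.txt+refs.bib+dataset.csv: size 25, value 130
- notes.txt+slides.pdf+video.mp4+dataset.csv: size 31, value 130
- notes.txt+video.mp4+refs.bib+dataset.csv: size 32, value 161
Minimum size: 25 MB.

25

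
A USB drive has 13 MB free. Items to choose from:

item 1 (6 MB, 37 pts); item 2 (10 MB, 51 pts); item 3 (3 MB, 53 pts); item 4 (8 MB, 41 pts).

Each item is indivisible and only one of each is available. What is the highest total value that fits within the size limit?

This is a 0/1 knapsack; check combinations near the capacity.
- item 2+item 3: size 10+3=13, value 51+53=104
- item 3+item 4: size 3+8=11, value 53+41=94
- item 1+item 3: size 6+3=9, value 37+53=90
- item 3: size 3, value 53
Best: 104 pts.

104 pts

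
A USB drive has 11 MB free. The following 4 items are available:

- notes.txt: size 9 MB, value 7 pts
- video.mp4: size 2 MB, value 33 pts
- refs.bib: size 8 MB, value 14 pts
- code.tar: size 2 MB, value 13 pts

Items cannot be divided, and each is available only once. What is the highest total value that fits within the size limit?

Check high-value combinations within 11 MB:
- video.mp4+refs.bib: size 2+8=10, value 33+14=47
- video.mp4+code.tar: size 2+2=4, value 33+13=46
- notes.txt+video.mp4: size 9+2=11, value 7+33=40
Best: 47 pts.

47 pts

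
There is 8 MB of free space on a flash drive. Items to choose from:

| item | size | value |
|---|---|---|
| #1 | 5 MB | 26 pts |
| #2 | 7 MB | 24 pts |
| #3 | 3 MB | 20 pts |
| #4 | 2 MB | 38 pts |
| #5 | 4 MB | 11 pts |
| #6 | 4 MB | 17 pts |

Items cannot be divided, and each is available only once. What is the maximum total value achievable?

64 pts

Check high-value combinations within 8 MB:
- #1+#4: size 5+2=7, value 26+38=64
- #3+#4: size 3+2=5, value 20+38=58
- #4+#6: size 2+4=6, value 38+17=55
- #4+#5: size 2+4=6, value 38+11=49
Best: 64 pts.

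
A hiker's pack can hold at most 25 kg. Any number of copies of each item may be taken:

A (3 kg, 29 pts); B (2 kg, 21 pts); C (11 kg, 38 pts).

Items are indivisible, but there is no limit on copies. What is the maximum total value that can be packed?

Best value-per-unit is B at 21/2; filling with it alone gives 12×21 = 252.
Optimal mix: 1×A + 11×B → weight 25, value 260.

260 pts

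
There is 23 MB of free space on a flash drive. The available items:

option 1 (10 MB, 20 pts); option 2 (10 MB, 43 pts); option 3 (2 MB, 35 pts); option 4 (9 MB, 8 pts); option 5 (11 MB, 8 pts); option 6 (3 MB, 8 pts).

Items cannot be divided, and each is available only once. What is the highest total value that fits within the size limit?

98 pts

Check high-value combinations within 23 MB:
- option 1+option 2+option 3: size 10+10+2=22, value 20+43+35=98
- option 2+option 3+option 6: size 10+2+3=15, value 43+35+8=86
- option 2+option 3+option 4: size 10+2+9=21, value 43+35+8=86
- option 2+option 3+option 5: size 10+2+11=23, value 43+35+8=86
- option 2+option 3: size 10+2=12, value 43+35=78
Best: 98 pts.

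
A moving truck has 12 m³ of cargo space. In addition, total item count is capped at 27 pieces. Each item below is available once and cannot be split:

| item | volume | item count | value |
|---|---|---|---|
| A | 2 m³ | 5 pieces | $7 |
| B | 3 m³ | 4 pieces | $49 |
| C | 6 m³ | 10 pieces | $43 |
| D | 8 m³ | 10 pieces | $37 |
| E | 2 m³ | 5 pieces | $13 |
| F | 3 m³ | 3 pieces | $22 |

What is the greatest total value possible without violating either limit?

Feasible sets respecting both limits:
- B+C+F: volume 12, item count 17, value 114
- B+C+E: volume 11, item count 19, value 105
- A+B+C: volume 11, item count 19, value 99
- B+C: volume 9, item count 14, value 92
Best: $114.

$114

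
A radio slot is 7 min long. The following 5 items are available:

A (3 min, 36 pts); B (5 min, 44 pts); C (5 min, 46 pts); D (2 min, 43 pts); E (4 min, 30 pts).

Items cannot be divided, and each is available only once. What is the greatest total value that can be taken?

89 pts

This is a 0/1 knapsack; check combinations near the capacity.
- C+D: duration 5+2=7, value 46+43=89
- B+D: duration 5+2=7, value 44+43=87
- A+D: duration 3+2=5, value 36+43=79
Best: 89 pts.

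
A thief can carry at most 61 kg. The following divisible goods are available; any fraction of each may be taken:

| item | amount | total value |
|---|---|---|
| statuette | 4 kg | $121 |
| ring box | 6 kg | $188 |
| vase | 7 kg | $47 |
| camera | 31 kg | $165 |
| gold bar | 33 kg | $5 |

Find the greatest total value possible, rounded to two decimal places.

Take in order of value per unit:
- ring box (188/6 per unit): all 6 → value 188, running total 188.00
- statuette (121/4 per unit): all 4 → value 121, running total 309.00
- vase (47/7 per unit): all 7 → value 47, running total 356.00
- camera (165/31 per unit): all 31 → value 165, running total 521.00
- gold bar (5/33 per unit): 13 of 33 → value 13×5/33 = 1.9697, running total 522.97
Total 522.97.

522.97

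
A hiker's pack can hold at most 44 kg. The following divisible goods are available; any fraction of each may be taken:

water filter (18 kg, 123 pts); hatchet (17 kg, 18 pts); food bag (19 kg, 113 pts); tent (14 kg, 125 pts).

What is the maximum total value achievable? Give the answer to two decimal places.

Take in order of value per unit:
- tent (125/14 per unit): all 14 → value 125, running total 125.00
- water filter (123/18 per unit): all 18 → value 123, running total 248.00
- food bag (113/19 per unit): 12 of 19 → value 12×113/19 = 71.3684, running total 319.37
Total 319.37.

319.37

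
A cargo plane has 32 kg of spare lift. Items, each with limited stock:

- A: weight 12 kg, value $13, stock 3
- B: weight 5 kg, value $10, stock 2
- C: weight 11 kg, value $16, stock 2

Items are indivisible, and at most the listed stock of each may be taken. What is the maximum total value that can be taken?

Best selections within weight 32 and stock limits:
- 2×B + 2×C: weight 32, value 52
- 1×B + 2×C: weight 27, value 42
- 1×A + 1×B + 1×C: weight 28, value 39
Best: $52.

$52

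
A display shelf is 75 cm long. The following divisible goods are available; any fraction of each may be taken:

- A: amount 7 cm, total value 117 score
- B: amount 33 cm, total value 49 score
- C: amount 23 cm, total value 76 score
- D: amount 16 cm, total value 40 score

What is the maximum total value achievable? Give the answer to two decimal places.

Take in order of value per unit:
- A (117/7 per unit): all 7 → value 117, running total 117.00
- C (76/23 per unit): all 23 → value 76, running total 193.00
- D (40/16 per unit): all 16 → value 40, running total 233.00
- B (49/33 per unit): 29 of 33 → value 29×49/33 = 43.0606, running total 276.06
Total 276.06.

276.06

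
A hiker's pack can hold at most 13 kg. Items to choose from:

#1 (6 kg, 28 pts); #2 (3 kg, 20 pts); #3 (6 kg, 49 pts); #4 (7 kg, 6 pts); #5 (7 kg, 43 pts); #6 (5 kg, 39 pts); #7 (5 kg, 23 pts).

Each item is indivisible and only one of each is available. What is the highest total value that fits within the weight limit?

92 pts

Check high-value combinations within 13 kg:
- #3+#5: weight 6+7=13, value 49+43=92
- #3+#6: weight 6+5=11, value 49+39=88
- #5+#6: weight 7+5=12, value 43+39=82
- #2+#6+#7: weight 3+5+5=13, value 20+39+23=82
- #1+#3: weight 6+6=12, value 28+49=77
Best: 92 pts.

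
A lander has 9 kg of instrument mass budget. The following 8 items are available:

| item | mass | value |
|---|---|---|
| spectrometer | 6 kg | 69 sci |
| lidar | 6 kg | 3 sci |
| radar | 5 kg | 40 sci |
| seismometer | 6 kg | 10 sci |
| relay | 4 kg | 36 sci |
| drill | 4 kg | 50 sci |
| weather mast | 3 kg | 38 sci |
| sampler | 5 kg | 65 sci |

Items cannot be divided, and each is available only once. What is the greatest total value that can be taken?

Check high-value combinations within 9 kg:
- drill+sampler: mass 4+5=9, value 50+65=115
- spectrometer+weather mast: mass 6+3=9, value 69+38=107
- weather mast+sampler: mass 3+5=8, value 38+65=103
- relay+sampler: mass 4+5=9, value 36+65=101
- radar+drill: mass 5+4=9, value 40+50=90
Best: 115 sci.

115 sci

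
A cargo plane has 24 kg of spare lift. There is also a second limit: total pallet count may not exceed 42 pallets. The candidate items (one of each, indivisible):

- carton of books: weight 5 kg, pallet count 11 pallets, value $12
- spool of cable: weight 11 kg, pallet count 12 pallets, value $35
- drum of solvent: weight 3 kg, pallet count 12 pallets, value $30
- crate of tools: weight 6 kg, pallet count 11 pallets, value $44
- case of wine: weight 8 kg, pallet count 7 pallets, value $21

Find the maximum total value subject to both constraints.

Feasible sets respecting both limits:
- spool of cable+drum of solvent+crate of tools: weight 20, pallet count 35, value 109
- carton of books+drum of solvent+crate of tools+case of wine: weight 22, pallet count 41, value 107
- drum of solvent+crate of tools+case of wine: weight 17, pallet count 30, value 95
- carton of books+spool of cable+crate of tools: weight 22, pallet count 34, value 91
Best: $109.

$109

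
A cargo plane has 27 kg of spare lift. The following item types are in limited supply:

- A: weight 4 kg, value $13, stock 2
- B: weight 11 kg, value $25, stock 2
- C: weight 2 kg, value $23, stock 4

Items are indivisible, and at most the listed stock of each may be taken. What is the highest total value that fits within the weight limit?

$143

Top feasible selections:
- 2×A + 1×B + 4×C: weight 27, value 143
- 1×A + 1×B + 4×C: weight 23, value 130
Best: $143.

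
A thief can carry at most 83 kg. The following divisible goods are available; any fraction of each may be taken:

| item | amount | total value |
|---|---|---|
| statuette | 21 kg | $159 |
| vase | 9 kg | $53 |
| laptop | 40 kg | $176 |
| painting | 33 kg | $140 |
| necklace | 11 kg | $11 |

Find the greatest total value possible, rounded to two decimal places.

Take in order of value per unit:
- statuette (159/21 per unit): all 21 → value 159, running total 159.00
- vase (53/9 per unit): all 9 → value 53, running total 212.00
- laptop (176/40 per unit): all 40 → value 176, running total 388.00
- painting (140/33 per unit): 13 of 33 → value 13×140/33 = 55.1515, running total 443.15
Total 443.15.

443.15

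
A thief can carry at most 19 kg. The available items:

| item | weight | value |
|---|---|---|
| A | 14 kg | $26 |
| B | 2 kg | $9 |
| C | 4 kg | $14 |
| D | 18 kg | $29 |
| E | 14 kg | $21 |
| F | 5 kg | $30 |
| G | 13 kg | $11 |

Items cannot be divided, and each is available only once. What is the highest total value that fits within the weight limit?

Check high-value combinations within 19 kg:
- A+F: weight 14+5=19, value 26+30=56
- B+C+F: weight 2+4+5=11, value 9+14+30=53
- E+F: weight 14+5=19, value 21+30=51
- C+F: weight 4+5=9, value 14+30=44
Best: $56.

$56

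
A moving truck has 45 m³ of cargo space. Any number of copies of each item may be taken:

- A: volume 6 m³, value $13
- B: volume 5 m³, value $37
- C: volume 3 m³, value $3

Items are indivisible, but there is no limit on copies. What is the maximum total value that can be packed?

Best value-per-unit is B at 37/5, and filling with it alone uses volume 9×5=45. No mix of the others beats 9×37 = 333.

$333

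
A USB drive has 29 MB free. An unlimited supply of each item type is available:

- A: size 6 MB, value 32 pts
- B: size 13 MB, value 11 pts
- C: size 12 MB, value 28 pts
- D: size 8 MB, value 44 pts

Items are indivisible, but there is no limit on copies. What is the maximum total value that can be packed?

Best value-per-unit is D at 44/8; filling with it alone gives 3×44 = 132.
Optimal mix: 2×A + 2×D → size 28, value 152.

152 pts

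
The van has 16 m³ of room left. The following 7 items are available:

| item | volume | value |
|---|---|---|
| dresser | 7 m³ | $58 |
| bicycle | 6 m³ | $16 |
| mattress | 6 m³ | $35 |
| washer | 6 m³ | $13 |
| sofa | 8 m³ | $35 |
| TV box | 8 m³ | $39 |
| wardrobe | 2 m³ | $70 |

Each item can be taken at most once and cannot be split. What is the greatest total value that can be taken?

$163

Check high-value combinations within 16 m³:
- dresser+mattress+wardrobe: volume 7+6+2=15, value 58+35+70=163
- dresser+bicycle+wardrobe: volume 7+6+2=15, value 58+16+70=144
- mattress+TV box+wardrobe: volume 6+8+2=16, value 35+39+70=144
- dresser+washer+wardrobe: volume 7+6+2=15, value 58+13+70=141
Best: $163.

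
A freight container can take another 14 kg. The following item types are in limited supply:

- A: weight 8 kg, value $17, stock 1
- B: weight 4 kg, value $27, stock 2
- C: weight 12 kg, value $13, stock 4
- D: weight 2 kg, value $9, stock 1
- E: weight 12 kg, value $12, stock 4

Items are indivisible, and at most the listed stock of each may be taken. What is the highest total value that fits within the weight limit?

Best selections within weight 14 and stock limits:
- 2×B + 1×D: weight 10, value 63
- 2×B: weight 8, value 54
- 1×A + 1×B + 1×D: weight 14, value 53
- 1×A + 1×B: weight 12, value 44
Best: $63.

$63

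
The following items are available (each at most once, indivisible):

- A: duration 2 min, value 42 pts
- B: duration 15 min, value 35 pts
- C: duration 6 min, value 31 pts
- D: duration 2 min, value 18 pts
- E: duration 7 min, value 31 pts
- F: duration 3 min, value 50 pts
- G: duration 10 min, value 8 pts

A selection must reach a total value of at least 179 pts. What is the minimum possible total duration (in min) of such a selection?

Subsets with value ≥ 179, sorted by total duration:
- A+C+D+E+F+G: duration 30, value 180
- A+B+C+E+F: duration 33, value 189
- A+B+C+D+E+F: duration 35, value 207
Minimum duration: 30 min.

30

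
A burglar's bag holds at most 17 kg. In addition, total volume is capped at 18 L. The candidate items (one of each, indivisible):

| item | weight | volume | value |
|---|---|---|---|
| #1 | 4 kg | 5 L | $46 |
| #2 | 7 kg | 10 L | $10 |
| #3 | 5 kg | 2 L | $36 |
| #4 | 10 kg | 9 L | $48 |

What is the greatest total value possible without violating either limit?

$94

Feasible sets respecting both limits:
- #1+#4: weight 14, volume 14, value 94
- #1+#2+#3: weight 16, volume 17, value 92
- #3+#4: weight 15, volume 11, value 84
- #1+#3: weight 9, volume 7, value 82
Best: $94.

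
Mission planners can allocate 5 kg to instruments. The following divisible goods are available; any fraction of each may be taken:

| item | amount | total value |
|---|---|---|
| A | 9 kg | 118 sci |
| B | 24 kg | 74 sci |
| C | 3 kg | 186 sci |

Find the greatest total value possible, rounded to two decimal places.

Take in order of value per unit:
- C (186/3 per unit): all 3 → value 186, running total 186.00
- A (118/9 per unit): 2 of 9 → value 2×118/9 = 26.2222, running total 212.22
Total 212.22.

212.22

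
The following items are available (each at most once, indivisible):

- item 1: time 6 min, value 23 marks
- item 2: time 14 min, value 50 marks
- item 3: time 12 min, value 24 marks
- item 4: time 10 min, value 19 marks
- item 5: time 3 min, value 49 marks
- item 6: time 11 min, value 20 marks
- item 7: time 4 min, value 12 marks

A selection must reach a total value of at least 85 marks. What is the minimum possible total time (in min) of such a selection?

Subsets with value ≥ 85, sorted by total time:
- item 2+item 5: time 17, value 99
- item 1+item 4+item 5: time 19, value 91
Minimum time: 17 min.

17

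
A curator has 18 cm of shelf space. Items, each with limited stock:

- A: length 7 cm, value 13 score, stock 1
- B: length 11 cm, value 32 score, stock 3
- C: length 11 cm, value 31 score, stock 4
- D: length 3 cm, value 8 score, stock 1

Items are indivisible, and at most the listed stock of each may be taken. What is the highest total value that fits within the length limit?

Top feasible selections:
- 1×A + 1×B: length 18, value 45
- 1×A + 1×C: length 18, value 44
Best: 45 score.

45 score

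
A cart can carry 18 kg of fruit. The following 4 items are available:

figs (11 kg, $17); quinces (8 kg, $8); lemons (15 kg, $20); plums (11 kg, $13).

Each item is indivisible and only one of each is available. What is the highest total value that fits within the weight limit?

Check high-value combinations within 18 kg:
- lemons: weight 15, value 20
- figs: weight 11, value 17
- plums: weight 11, value 13
- quinces: weight 8, value 8
Best: $20.

$20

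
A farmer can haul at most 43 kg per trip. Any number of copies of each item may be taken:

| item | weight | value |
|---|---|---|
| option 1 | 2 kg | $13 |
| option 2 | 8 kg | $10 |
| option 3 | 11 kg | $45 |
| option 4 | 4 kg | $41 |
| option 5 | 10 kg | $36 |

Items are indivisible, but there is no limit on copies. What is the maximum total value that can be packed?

Best value-per-unit is option 4 at 41/4; filling with it alone gives 10×41 = 410.
Optimal mix: 1×option 1 + 10×option 4 → weight 42, value 423.

$423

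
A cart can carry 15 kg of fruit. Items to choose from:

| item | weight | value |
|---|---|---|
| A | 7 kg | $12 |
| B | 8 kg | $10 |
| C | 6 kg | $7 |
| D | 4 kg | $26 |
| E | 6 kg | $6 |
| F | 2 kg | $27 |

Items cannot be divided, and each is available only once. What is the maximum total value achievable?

Check high-value combinations within 15 kg:
- A+D+F: weight 7+4+2=13, value 12+26+27=65
- B+D+F: weight 8+4+2=14, value 10+26+27=63
- C+D+F: weight 6+4+2=12, value 7+26+27=60
- D+E+F: weight 4+6+2=12, value 26+6+27=59
- D+F: weight 4+2=6, value 26+27=53
Best: $65.

$65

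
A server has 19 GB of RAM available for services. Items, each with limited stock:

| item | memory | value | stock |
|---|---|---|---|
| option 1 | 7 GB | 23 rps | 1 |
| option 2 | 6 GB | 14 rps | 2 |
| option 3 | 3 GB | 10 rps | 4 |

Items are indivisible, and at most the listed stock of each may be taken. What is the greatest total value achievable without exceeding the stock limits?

Top feasible selections:
- 1×option 1 + 4×option 3: memory 19, value 63
- 1×option 1 + 1×option 2 + 2×option 3: memory 19, value 57
- 1×option 2 + 4×option 3: memory 18, value 54
- 1×option 1 + 3×option 3: memory 16, value 53
Best: 63 rps.

63 rps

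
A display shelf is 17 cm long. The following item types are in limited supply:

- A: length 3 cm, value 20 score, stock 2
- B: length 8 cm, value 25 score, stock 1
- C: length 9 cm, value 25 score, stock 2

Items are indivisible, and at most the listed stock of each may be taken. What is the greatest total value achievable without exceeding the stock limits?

Best selections within length 17 and stock limits:
- 2×A + 1×B: length 14, value 65
- 2×A + 1×C: length 15, value 65
Best: 65 score.

65 score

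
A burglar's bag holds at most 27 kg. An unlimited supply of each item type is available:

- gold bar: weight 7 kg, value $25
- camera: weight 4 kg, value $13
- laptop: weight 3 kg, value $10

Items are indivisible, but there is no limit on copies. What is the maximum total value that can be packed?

$95

Best value-per-unit is gold bar at 25/7; filling with it alone gives 3×25 = 75.
Optimal mix: 3×gold bar + 2×laptop → weight 27, value 95.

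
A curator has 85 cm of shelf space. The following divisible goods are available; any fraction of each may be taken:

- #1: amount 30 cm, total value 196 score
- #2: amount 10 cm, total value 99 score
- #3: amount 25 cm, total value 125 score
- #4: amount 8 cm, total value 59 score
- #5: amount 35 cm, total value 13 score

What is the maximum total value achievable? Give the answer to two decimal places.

483.46

Take in order of value per unit:
- #2 (99/10 per unit): all 10 → value 99, running total 99.00
- #4 (59/8 per unit): all 8 → value 59, running total 158.00
- #1 (196/30 per unit): all 30 → value 196, running total 354.00
- #3 (125/25 per unit): all 25 → value 125, running total 479.00
- #5 (13/35 per unit): 12 of 35 → value 12×13/35 = 4.4571, running total 483.46
Total 483.46.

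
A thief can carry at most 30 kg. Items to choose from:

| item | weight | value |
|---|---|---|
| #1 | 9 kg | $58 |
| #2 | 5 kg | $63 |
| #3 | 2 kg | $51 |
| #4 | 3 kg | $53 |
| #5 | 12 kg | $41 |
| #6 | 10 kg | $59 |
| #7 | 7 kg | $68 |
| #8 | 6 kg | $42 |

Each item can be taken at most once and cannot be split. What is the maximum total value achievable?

$294

Check high-value combinations within 30 kg:
- #2+#3+#4+#6+#7: weight 5+2+3+10+7=27, value 63+51+53+59+68=294
- #1+#2+#3+#4+#7: weight 9+5+2+3+7=26, value 58+63+51+53+68=293
- #1+#2+#3+#4+#6: weight 9+5+2+3+10=29, value 58+63+51+53+59=284
- #1+#2+#4+#7+#8: weight 9+5+3+7+6=30, value 58+63+53+68+42=284
Best: $294.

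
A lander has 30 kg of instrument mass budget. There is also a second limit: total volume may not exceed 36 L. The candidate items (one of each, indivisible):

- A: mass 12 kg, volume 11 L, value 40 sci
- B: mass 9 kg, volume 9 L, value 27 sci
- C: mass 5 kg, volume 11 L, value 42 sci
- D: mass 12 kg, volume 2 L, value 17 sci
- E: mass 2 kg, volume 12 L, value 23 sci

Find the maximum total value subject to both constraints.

Feasible sets respecting both limits:
- A+B+C: mass 26, volume 31, value 109
- B+C+D+E: mass 28, volume 34, value 109
- A+C+E: mass 19, volume 34, value 105
- A+C+D: mass 29, volume 24, value 99
Best: 109 sci.

109 sci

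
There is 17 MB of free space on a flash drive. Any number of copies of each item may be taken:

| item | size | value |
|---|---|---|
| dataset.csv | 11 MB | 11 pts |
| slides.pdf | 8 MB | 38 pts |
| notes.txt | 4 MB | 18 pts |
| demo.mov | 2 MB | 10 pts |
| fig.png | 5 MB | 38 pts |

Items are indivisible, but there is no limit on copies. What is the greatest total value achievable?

Best value-per-unit is fig.png at 38/5; filling with it alone gives 3×38 = 114.
Optimal mix: 1×demo.mov + 3×fig.png → size 17, value 124.

124 pts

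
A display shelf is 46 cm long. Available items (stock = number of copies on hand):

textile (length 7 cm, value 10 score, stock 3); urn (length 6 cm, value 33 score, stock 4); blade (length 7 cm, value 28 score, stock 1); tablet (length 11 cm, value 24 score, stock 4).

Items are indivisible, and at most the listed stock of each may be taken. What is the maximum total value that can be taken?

Best selections within length 46 and stock limits:
- 4×urn + 1×blade + 1×tablet: length 42, value 184
- 2×textile + 4×urn + 1×blade: length 45, value 180
- 4×urn + 2×tablet: length 46, value 180
- 1×textile + 4×urn + 1×blade: length 38, value 170
Best: 184 score.

184 score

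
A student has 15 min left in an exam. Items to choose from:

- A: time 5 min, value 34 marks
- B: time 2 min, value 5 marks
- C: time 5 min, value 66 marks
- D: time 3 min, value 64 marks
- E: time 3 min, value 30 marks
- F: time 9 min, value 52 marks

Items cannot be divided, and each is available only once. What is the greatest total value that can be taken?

169 marks

Check high-value combinations within 15 min:
- A+B+C+D: time 5+2+5+3=15, value 34+5+66+64=169
- B+C+D+E: time 2+5+3+3=13, value 5+66+64+30=165
- A+C+D: time 5+5+3=13, value 34+66+64=164
Best: 169 marks.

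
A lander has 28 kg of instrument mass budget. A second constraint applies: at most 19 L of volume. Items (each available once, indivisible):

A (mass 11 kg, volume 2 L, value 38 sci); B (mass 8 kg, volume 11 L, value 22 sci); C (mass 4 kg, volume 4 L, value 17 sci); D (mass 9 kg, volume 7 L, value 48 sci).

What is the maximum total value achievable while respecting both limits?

Feasible sets respecting both limits:
- A+C+D: mass 24, volume 13, value 103
- A+D: mass 20, volume 9, value 86
- A+B+C: mass 23, volume 17, value 77
Best: 103 sci.

103 sci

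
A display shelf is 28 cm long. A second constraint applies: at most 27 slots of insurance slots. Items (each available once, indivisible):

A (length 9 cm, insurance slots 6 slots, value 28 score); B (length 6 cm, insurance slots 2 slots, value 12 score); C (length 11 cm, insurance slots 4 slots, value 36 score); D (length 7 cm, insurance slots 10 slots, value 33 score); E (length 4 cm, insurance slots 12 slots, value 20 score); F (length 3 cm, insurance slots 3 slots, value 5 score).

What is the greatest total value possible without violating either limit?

Feasible sets respecting both limits:
- A+C+D: length 27, insurance slots 20, value 97
- C+D+E: length 22, insurance slots 26, value 89
- A+C+E+F: length 27, insurance slots 25, value 89
- B+C+D+F: length 27, insurance slots 19, value 86
Best: 97 score.

97 score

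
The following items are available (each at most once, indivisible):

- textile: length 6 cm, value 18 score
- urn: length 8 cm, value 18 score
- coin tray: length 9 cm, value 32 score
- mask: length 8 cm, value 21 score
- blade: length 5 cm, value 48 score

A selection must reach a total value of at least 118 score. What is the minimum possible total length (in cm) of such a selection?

28

Subsets with value ≥ 118, sorted by total length:
- textile+coin tray+mask+blade: length 28, value 119
- urn+coin tray+mask+blade: length 30, value 119
Minimum length: 28 cm.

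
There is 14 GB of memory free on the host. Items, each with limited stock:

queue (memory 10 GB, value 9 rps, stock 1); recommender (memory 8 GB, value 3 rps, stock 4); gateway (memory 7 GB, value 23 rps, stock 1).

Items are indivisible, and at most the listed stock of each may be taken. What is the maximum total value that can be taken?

23 rps

Top feasible selections:
- 1×gateway: memory 7, value 23
- 1×queue: memory 10, value 9
- 1×recommender: memory 8, value 3
Best: 23 rps.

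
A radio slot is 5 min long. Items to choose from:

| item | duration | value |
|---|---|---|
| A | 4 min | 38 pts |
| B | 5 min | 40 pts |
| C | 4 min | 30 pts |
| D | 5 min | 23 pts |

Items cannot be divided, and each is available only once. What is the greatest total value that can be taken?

40 pts

Check high-value combinations within 5 min:
- B: duration 5, value 40
- A: duration 4, value 38
- C: duration 4, value 30
Best: 40 pts.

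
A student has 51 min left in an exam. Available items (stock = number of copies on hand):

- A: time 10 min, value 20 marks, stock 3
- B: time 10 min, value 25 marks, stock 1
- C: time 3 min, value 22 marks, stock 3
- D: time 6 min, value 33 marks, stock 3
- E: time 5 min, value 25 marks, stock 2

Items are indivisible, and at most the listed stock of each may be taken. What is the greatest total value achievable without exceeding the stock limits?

240 marks

Best selections within time 51 and stock limits:
- 1×B + 3×C + 3×D + 2×E: time 47, value 240
- 1×A + 3×C + 3×D + 2×E: time 47, value 235
Best: 240 marks.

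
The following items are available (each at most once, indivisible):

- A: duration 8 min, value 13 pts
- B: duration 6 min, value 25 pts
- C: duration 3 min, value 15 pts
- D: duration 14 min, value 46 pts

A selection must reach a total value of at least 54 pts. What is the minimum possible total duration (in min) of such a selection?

Subsets with value ≥ 54, sorted by total duration:
- C+D: duration 17, value 61
- B+D: duration 20, value 71
- A+D: duration 22, value 59
Minimum duration: 17 min.

17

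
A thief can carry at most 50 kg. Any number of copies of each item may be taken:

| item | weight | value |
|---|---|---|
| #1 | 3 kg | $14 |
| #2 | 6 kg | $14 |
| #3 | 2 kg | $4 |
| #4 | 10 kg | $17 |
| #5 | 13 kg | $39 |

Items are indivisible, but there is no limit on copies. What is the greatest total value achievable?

$228

Best value-per-unit is #1 at 14/3; filling with it alone gives 16×14 = 224.
Optimal mix: 16×#1 + 1×#3 → weight 50, value 228.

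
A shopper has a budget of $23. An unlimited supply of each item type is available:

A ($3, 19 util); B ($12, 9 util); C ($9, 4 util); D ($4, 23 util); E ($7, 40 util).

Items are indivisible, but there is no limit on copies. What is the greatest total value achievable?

141 util

Best value-per-unit is A at 19/3; filling with it alone gives 7×19 = 133.
Optimal mix: 5×A + 2×D → cost 23, value 141.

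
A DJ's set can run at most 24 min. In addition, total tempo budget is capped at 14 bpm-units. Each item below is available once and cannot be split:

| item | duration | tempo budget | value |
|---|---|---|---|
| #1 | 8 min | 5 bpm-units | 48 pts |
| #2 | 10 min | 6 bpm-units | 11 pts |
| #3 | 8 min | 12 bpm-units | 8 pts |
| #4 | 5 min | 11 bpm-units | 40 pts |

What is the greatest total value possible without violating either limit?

Feasible sets respecting both limits:
- #1+#2: duration 18, tempo budget 11, value 59
- #1: duration 8, tempo budget 5, value 48
- #4: duration 5, tempo budget 11, value 40
Best: 59 pts.

59 pts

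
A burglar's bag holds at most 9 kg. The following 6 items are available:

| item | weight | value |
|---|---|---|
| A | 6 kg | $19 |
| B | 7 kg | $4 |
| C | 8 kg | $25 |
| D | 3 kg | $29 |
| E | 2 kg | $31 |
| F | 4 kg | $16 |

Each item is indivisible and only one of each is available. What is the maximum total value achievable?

Check high-value combinations within 9 kg:
- D+E+F: weight 3+2+4=9, value 29+31+16=76
- D+E: weight 3+2=5, value 29+31=60
- A+E: weight 6+2=8, value 19+31=50
- A+D: weight 6+3=9, value 19+29=48
- E+F: weight 2+4=6, value 31+16=47
Best: $76.

$76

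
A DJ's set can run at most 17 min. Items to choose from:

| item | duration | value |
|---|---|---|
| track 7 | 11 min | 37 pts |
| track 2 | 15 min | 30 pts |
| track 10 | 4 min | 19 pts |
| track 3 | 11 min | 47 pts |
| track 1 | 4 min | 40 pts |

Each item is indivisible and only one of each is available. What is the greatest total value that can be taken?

This is a 0/1 knapsack; check combinations near the capacity.
- track 3+track 1: duration 11+4=15, value 47+40=87
- track 7+track 1: duration 11+4=15, value 37+40=77
- track 10+track 3: duration 4+11=15, value 19+47=66
- track 10+track 1: duration 4+4=8, value 19+40=59
Best: 87 pts.

87 pts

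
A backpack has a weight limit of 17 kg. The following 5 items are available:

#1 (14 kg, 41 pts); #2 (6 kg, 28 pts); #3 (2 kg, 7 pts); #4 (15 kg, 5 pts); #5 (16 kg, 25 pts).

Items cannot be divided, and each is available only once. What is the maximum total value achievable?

Check high-value combinations within 17 kg:
- #1+#3: weight 14+2=16, value 41+7=48
- #1: weight 14, value 41
- #2+#3: weight 6+2=8, value 28+7=35
Best: 48 pts.

48 pts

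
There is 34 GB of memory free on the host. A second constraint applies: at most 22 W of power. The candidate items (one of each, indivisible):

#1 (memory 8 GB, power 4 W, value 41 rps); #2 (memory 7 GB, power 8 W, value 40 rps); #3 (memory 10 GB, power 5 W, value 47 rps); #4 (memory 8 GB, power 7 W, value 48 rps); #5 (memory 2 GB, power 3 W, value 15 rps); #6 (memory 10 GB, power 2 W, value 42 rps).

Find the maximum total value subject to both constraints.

Feasible sets respecting both limits:
- #1+#2+#4+#6: memory 33, power 21, value 171
- #3+#4+#5+#6: memory 30, power 17, value 152
- #1+#3+#4+#5: memory 28, power 19, value 151
Best: 171 rps.

171 rps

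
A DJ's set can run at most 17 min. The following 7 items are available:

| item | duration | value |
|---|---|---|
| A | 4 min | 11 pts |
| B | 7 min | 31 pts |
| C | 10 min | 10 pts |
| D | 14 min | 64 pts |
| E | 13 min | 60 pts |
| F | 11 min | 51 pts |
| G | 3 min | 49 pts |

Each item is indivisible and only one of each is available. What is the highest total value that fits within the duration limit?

113 pts

Check high-value combinations within 17 min:
- D+G: duration 14+3=17, value 64+49=113
- E+G: duration 13+3=16, value 60+49=109
- F+G: duration 11+3=14, value 51+49=100
- A+B+G: duration 4+7+3=14, value 11+31+49=91
Best: 113 pts.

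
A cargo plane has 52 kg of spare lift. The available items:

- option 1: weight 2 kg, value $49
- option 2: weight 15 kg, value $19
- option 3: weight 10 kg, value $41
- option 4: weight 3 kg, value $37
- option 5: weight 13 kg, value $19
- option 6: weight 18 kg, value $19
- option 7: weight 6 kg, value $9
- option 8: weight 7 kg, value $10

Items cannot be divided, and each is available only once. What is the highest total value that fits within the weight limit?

$175

Check high-value combinations within 52 kg:
- option 1+option 2+option 3+option 4+option 5+option 8: weight 2+15+10+3+13+7=50, value 49+19+41+37+19+10=175
- option 1+option 2+option 3+option 4+option 5+option 7: weight 2+15+10+3+13+6=49, value 49+19+41+37+19+9=174
- option 1+option 3+option 4+option 5+option 6+option 7: weight 2+10+3+13+18+6=52, value 49+41+37+19+19+9=174
- option 1+option 3+option 4+option 5+option 7+option 8: weight 2+10+3+13+6+7=41, value 49+41+37+19+9+10=165
Best: $175.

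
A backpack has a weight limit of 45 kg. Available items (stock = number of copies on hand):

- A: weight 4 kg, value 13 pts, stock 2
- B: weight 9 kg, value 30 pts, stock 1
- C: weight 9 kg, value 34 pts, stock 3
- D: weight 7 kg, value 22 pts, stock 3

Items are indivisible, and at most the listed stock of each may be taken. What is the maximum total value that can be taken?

Best selections within weight 45 and stock limits:
- 1×A + 3×C + 2×D: weight 45, value 159
- 2×A + 1×B + 3×C: weight 44, value 158
Best: 159 pts.

159 pts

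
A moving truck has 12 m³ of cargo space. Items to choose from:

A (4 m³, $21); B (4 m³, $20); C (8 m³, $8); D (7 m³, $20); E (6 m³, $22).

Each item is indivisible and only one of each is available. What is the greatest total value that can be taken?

$43

Check high-value combinations within 12 m³:
- A+E: volume 4+6=10, value 21+22=43
- B+E: volume 4+6=10, value 20+22=42
- A+B: volume 4+4=8, value 21+20=41
- A+D: volume 4+7=11, value 21+20=41
Best: $43.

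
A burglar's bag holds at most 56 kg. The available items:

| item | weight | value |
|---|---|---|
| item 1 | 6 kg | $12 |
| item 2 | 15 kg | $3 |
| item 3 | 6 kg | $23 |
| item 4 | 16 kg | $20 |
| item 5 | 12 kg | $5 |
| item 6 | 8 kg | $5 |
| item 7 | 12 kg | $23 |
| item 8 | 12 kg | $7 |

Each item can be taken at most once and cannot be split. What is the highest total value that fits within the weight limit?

Check high-value combinations within 56 kg:
- item 1+item 3+item 4+item 7+item 8: weight 6+6+16+12+12=52, value 12+23+20+23+7=85
- item 1+item 3+item 4+item 6+item 7: weight 6+6+16+8+12=48, value 12+23+20+5+23=83
- item 1+item 3+item 4+item 5+item 7: weight 6+6+16+12+12=52, value 12+23+20+5+23=83
Best: $85.

$85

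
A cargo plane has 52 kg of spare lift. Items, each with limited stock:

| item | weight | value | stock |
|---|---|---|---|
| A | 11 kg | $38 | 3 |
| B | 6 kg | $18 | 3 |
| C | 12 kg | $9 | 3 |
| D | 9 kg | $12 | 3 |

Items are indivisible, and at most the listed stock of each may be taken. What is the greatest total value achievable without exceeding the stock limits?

$168

Top feasible selections:
- 3×A + 3×B: weight 51, value 168
- 3×A + 2×B: weight 45, value 150
- 3×A + 1×B + 1×D: weight 48, value 144
- 2×A + 3×B + 1×D: weight 49, value 142
Best: $168.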